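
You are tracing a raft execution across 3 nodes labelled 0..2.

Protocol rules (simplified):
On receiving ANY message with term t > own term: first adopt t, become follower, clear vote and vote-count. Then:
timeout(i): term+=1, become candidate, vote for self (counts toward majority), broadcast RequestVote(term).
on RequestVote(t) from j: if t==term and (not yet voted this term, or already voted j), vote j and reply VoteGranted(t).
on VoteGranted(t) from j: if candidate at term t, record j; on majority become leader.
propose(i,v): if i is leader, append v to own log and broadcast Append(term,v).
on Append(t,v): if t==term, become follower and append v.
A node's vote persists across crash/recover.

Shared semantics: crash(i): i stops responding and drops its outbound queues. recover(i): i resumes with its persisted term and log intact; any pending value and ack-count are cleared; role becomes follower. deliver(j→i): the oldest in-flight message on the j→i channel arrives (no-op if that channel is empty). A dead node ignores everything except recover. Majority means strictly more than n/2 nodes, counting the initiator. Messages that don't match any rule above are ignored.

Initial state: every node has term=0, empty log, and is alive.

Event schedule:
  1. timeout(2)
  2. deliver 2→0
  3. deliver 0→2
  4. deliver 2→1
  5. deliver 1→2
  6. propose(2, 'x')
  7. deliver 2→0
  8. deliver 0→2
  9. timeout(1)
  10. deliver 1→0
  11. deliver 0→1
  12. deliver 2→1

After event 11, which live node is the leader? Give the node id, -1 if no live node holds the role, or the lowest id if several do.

[1] timeout(2) → N2(cand t1 [-])
[2] deliver 2→0 → N0(foll t1 [-])
[3] deliver 0→2 → N2(lead t1 [-])
[4] deliver 2→1 → N1(foll t1 [-])
[5] deliver 1→2 → ∅
[6] propose(2,'x') → N2(lead t1 [x])
[7] deliver 2→0 → N0(foll t1 [x])
[8] deliver 0→2 → ∅
[9] timeout(1) → N1(cand t2 [-])
[10] deliver 1→0 → N0(foll t2 [x])
[11] deliver 0→1 → N1(lead t2 [-])

1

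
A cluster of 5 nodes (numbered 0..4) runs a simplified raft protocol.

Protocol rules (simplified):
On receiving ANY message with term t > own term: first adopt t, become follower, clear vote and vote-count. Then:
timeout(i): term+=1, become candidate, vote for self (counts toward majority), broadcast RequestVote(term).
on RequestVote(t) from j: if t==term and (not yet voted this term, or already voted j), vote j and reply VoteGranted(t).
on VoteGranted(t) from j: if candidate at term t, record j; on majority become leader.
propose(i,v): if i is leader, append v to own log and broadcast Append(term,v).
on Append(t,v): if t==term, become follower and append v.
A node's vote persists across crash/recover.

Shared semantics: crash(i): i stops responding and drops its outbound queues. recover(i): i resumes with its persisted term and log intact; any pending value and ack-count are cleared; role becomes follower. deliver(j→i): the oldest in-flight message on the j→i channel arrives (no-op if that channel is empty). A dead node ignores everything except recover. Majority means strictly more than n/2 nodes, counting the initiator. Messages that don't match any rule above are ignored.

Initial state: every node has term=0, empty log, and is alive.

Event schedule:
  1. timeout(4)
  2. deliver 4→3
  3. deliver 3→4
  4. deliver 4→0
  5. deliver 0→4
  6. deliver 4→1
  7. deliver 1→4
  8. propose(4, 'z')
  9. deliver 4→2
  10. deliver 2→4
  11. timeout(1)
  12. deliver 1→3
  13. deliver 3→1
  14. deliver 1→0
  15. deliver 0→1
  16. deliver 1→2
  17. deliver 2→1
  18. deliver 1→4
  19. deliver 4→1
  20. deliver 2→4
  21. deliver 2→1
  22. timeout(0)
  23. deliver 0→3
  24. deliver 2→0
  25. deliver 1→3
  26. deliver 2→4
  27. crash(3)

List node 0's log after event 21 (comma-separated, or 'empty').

empty

1. timeout(4):  <4:cand t1 ->
2. deliver 4→3:  <3:foll t1 ->
3. deliver 3→4:  nop
4. deliver 4→0:  <0:foll t1 ->
5. deliver 0→4:  <4:lead t1 ->
6. deliver 4→1:  <1:foll t1 ->
7. deliver 1→4:  nop
8. propose(4,'z'):  <4:lead t1 z>
9. deliver 4→2:  <2:foll t1 ->
10. deliver 2→4:  nop
11. timeout(1):  <1:cand t2 ->
12. deliver 1→3:  <3:foll t2 ->
13. deliver 3→1:  nop
14. deliver 1→0:  <0:foll t2 ->
15. deliver 0→1:  <1:lead t2 ->
16. deliver 1→2:  <2:foll t2 ->
17. deliver 2→1:  nop
18. deliver 1→4:  <4:foll t2 z>
19. deliver 4→1:  nop
20. deliver 2→4:  nop
21. deliver 2→1:  nop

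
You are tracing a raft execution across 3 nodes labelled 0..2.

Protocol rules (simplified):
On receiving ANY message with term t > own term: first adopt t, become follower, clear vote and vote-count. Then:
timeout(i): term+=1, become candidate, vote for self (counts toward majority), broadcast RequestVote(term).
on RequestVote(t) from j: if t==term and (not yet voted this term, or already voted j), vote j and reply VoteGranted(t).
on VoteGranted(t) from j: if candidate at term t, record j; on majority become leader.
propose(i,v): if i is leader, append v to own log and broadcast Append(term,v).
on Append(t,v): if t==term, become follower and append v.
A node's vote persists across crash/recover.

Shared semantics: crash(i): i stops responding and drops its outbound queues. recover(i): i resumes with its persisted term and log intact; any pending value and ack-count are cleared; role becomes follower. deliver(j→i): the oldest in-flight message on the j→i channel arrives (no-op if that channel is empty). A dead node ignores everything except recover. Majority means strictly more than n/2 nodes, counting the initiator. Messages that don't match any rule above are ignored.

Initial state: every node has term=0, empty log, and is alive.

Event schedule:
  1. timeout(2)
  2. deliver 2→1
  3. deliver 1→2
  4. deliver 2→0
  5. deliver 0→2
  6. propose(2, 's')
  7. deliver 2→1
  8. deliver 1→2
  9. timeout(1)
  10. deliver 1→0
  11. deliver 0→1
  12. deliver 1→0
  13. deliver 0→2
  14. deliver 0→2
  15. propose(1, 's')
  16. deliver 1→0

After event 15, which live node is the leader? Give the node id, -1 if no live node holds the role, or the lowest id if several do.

1

after 1 — timeout(2): n2:cand/t1/[-]
after 2 — deliver 2→1: n1:foll/t1/[-]
after 3 — deliver 1→2: n2:lead/t1/[-]
after 4 — deliver 2→0: n0:foll/t1/[-]
after 5 — deliver 0→2: ·
after 6 — propose(2,'s'): n2:lead/t1/[s]
after 7 — deliver 2→1: n1:foll/t1/[s]
after 8 — deliver 1→2: ·
after 9 — timeout(1): n1:cand/t2/[s]
after 10 — deliver 1→0: n0:foll/t2/[-]
after 11 — deliver 0→1: n1:lead/t2/[s]
after 12 — deliver 1→0: ·
after 13 — deliver 0→2: ·
after 14 — deliver 0→2: ·
after 15 — propose(1,'s'): n1:lead/t2/[s,s]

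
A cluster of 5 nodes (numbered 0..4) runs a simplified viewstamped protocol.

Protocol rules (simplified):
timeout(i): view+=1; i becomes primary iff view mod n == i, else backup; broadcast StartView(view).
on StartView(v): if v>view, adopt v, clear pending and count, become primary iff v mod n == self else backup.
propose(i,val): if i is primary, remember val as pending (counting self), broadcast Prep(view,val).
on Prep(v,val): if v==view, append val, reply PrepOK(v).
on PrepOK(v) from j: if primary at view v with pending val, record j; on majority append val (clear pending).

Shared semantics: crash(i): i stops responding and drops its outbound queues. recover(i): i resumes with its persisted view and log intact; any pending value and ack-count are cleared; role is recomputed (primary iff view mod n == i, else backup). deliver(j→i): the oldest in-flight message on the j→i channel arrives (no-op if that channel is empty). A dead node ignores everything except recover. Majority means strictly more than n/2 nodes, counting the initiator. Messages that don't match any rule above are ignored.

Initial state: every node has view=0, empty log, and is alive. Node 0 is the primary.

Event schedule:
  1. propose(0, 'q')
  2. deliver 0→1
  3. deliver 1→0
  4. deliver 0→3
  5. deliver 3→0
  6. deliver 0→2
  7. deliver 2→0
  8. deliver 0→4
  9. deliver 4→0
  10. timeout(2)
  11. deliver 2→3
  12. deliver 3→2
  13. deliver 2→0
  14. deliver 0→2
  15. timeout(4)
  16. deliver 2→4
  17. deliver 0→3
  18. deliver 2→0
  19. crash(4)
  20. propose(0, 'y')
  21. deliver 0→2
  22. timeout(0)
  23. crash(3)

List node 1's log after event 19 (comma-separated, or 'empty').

q

[1] propose(0,'q') → ∅
[2] deliver 0→1 → N1(back v0 [q])
[3] deliver 1→0 → ∅
[4] deliver 0→3 → N3(back v0 [q])
[5] deliver 3→0 → N0(prim v0 [q])
[6] deliver 0→2 → N2(back v0 [q])
[7] deliver 2→0 → ∅
[8] deliver 0→4 → N4(back v0 [q])
[9] deliver 4→0 → ∅
[10] timeout(2) → N2(back v1 [q])
[11] deliver 2→3 → N3(back v1 [q])
[12] deliver 3→2 → ∅
[13] deliver 2→0 → N0(back v1 [q])
[14] deliver 0→2 → ∅
[15] timeout(4) → N4(back v1 [q])
[16] deliver 2→4 → ∅
[17] deliver 0→3 → ∅
[18] deliver 2→0 → ∅
[19] crash(4) → N4(✗back v1 [q])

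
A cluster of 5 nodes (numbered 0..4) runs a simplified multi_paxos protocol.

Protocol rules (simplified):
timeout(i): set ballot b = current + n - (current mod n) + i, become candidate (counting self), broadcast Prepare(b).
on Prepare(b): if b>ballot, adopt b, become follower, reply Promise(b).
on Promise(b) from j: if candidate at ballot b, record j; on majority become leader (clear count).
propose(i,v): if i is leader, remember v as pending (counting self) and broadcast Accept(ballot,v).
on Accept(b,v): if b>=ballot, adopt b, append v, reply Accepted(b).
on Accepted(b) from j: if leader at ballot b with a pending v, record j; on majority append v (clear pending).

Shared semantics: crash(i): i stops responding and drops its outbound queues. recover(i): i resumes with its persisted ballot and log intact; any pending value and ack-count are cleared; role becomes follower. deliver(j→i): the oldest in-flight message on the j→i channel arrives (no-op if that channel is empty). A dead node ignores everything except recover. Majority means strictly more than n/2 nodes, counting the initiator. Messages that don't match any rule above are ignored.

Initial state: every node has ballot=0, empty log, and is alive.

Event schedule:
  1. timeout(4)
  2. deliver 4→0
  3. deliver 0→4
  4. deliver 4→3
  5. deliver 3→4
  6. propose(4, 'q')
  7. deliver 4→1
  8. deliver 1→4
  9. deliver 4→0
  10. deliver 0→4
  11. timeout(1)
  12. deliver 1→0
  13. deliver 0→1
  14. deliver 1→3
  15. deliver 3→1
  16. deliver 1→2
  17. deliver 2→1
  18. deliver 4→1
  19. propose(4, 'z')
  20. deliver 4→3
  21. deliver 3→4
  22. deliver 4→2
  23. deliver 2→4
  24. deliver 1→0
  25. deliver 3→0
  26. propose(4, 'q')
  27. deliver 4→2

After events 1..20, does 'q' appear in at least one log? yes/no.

step 1 timeout(4): 4={cand,b=9,log=-}
step 2 deliver 4→0: 0={foll,b=9,log=-}
step 3 deliver 0→4: —
step 4 deliver 4→3: 3={foll,b=9,log=-}
step 5 deliver 3→4: 4={lead,b=9,log=-}
step 6 propose(4,'q'): —
step 7 deliver 4→1: 1={foll,b=9,log=-}
step 8 deliver 1→4: —
step 9 deliver 4→0: 0={foll,b=9,log=q}
step 10 deliver 0→4: —
step 11 timeout(1): 1={cand,b=11,log=-}
step 12 deliver 1→0: 0={foll,b=11,log=q}
step 13 deliver 0→1: —
step 14 deliver 1→3: 3={foll,b=11,log=-}
step 15 deliver 3→1: 1={lead,b=11,log=-}
step 16 deliver 1→2: 2={foll,b=11,log=-}
step 17 deliver 2→1: —
step 18 deliver 4→1: —
step 19 propose(4,'z'): —
step 20 deliver 4→3: —

yes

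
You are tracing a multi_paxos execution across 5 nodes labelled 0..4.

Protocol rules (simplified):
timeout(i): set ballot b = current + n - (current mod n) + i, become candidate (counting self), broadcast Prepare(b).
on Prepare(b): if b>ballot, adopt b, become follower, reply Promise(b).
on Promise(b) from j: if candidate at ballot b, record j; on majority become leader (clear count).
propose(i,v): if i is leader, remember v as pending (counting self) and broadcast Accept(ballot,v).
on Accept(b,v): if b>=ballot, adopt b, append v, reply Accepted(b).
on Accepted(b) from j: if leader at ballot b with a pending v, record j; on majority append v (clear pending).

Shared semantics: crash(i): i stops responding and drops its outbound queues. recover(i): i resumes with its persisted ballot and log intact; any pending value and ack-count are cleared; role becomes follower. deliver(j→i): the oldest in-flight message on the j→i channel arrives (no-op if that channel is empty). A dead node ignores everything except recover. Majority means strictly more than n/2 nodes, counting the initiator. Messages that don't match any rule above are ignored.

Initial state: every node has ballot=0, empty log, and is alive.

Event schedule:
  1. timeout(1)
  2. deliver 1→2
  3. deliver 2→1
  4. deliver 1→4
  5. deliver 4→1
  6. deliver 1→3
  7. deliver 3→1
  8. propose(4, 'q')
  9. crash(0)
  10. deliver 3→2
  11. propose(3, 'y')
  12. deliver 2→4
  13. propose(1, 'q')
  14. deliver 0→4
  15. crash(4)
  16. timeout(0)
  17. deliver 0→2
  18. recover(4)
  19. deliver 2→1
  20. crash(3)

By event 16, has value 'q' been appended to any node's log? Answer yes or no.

no

step 1 timeout(1): 1={cand,b=6,log=-}
step 2 deliver 1→2: 2={foll,b=6,log=-}
step 3 deliver 2→1: —
step 4 deliver 1→4: 4={foll,b=6,log=-}
step 5 deliver 4→1: 1={lead,b=6,log=-}
step 6 deliver 1→3: 3={foll,b=6,log=-}
step 7 deliver 3→1: —
step 8 propose(4,'q'): —
step 9 crash(0): 0={✗foll,b=0,log=-}
step 10 deliver 3→2: —
step 11 propose(3,'y'): —
step 12 deliver 2→4: —
step 13 propose(1,'q'): —
step 14 deliver 0→4: —
step 15 crash(4): 4={✗foll,b=6,log=-}
step 16 timeout(0): —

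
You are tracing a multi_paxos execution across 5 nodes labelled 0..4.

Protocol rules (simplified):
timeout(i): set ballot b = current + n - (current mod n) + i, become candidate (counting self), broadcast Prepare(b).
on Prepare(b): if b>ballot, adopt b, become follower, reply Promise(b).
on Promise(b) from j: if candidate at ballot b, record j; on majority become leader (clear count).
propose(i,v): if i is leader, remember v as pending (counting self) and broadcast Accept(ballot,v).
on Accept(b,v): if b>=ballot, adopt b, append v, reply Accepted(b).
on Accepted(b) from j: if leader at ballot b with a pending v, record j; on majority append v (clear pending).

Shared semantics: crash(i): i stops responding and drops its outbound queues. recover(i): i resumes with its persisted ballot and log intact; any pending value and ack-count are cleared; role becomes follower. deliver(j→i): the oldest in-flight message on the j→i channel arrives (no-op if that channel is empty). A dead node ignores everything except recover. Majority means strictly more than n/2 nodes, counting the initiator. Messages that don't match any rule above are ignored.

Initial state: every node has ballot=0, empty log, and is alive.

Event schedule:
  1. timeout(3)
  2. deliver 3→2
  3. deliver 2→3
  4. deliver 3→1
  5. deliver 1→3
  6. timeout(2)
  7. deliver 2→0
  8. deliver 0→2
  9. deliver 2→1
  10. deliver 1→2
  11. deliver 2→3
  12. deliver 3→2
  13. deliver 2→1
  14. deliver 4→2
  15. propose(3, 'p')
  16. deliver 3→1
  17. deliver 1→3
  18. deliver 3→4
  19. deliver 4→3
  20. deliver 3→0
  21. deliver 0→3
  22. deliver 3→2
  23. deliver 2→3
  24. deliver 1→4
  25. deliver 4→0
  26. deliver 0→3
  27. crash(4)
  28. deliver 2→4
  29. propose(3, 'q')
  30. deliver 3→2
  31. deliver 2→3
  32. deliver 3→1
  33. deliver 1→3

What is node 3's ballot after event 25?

1. timeout(3):  <3:cand b8 ->
2. deliver 3→2:  <2:foll b8 ->
3. deliver 2→3:  nop
4. deliver 3→1:  <1:foll b8 ->
5. deliver 1→3:  <3:lead b8 ->
6. timeout(2):  <2:cand b12 ->
7. deliver 2→0:  <0:foll b12 ->
8. deliver 0→2:  nop
9. deliver 2→1:  <1:foll b12 ->
10. deliver 1→2:  <2:lead b12 ->
11. deliver 2→3:  <3:foll b12 ->
12. deliver 3→2:  nop
13. deliver 2→1:  nop
14. deliver 4→2:  nop
15. propose(3,'p'):  nop
16. deliver 3→1:  nop
17. deliver 1→3:  nop
18. deliver 3→4:  <4:foll b8 ->
19. deliver 4→3:  nop
20. deliver 3→0:  nop
21. deliver 0→3:  nop
22. deliver 3→2:  nop
23. deliver 2→3:  nop
24. deliver 1→4:  nop
25. deliver 4→0:  nop

12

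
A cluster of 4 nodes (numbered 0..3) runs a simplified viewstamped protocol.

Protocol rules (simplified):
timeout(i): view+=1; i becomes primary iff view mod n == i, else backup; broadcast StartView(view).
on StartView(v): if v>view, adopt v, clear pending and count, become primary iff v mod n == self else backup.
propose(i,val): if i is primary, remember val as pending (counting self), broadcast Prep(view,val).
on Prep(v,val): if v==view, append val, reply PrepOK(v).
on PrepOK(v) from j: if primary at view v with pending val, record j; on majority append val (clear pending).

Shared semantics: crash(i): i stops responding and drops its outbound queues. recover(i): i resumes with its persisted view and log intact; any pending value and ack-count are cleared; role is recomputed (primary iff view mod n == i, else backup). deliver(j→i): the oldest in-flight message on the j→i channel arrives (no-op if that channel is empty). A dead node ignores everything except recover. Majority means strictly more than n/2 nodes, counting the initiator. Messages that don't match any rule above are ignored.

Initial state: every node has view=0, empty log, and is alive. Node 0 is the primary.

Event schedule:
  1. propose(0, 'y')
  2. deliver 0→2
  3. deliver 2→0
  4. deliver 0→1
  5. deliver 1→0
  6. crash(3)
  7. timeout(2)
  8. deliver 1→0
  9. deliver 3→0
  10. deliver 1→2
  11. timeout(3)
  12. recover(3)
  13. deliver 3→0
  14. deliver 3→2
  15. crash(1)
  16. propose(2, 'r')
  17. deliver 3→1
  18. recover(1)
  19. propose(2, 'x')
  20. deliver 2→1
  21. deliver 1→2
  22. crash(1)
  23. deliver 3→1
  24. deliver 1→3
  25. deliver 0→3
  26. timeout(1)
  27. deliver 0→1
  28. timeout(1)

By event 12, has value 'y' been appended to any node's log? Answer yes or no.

step 1 propose(0,'y'): —
step 2 deliver 0→2: 2={back,v=0,log=y}
step 3 deliver 2→0: —
step 4 deliver 0→1: 1={back,v=0,log=y}
step 5 deliver 1→0: 0={prim,v=0,log=y}
step 6 crash(3): 3={✗back,v=0,log=-}
step 7 timeout(2): 2={back,v=1,log=y}
step 8 deliver 1→0: —
step 9 deliver 3→0: —
step 10 deliver 1→2: —
step 11 timeout(3): —
step 12 recover(3): 3={back,v=0,log=-}

yes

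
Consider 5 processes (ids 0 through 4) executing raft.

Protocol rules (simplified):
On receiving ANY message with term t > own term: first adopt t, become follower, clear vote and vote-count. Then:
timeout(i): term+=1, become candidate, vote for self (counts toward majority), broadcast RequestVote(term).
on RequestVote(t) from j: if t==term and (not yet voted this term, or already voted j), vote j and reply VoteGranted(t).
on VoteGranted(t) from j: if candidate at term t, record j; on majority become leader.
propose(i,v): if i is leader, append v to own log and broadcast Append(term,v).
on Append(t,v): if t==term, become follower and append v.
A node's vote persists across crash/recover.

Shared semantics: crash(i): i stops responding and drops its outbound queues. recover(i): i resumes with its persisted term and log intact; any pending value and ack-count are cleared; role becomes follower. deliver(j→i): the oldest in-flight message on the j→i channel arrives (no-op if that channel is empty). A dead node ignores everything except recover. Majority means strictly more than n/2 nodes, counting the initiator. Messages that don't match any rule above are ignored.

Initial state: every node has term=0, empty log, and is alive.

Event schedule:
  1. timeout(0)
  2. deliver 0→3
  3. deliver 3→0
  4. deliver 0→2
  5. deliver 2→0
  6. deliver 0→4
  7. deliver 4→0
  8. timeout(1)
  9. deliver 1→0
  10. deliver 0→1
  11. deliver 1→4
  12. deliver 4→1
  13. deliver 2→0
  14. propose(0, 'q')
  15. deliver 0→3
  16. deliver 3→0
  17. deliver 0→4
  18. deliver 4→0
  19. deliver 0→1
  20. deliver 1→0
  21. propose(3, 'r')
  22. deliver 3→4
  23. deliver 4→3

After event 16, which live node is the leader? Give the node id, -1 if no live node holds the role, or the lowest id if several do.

0

after 1 — timeout(0): n0:cand/t1/[-]
after 2 — deliver 0→3: n3:foll/t1/[-]
after 3 — deliver 3→0: ·
after 4 — deliver 0→2: n2:foll/t1/[-]
after 5 — deliver 2→0: n0:lead/t1/[-]
after 6 — deliver 0→4: n4:foll/t1/[-]
after 7 — deliver 4→0: ·
after 8 — timeout(1): n1:cand/t1/[-]
after 9 — deliver 1→0: ·
after 10 — deliver 0→1: ·
after 11 — deliver 1→4: ·
after 12 — deliver 4→1: ·
after 13 — deliver 2→0: ·
after 14 — propose(0,'q'): n0:lead/t1/[q]
after 15 — deliver 0→3: n3:foll/t1/[q]
after 16 — deliver 3→0: ·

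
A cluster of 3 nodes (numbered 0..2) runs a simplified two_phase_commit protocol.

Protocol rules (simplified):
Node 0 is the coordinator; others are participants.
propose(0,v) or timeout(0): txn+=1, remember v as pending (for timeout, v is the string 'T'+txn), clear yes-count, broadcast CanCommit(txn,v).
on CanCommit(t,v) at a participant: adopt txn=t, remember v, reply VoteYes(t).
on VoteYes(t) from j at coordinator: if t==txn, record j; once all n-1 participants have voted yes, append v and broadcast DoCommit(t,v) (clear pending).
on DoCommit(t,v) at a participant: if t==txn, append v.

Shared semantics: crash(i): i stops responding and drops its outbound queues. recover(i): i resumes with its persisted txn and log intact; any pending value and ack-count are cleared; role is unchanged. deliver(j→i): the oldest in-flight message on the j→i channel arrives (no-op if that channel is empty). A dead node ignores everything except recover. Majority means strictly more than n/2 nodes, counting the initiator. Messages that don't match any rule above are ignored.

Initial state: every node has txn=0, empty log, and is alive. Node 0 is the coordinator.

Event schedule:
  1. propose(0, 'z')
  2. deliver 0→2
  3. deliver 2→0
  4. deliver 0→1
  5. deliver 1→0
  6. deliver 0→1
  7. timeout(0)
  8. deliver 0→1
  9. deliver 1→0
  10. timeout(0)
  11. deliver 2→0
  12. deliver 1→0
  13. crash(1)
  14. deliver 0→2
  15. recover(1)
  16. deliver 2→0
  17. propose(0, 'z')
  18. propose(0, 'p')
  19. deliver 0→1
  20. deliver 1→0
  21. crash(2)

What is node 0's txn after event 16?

3

step 1 propose(0,'z'): 0={coor,t=1,log=-}
step 2 deliver 0→2: 2={part,t=1,log=-}
step 3 deliver 2→0: —
step 4 deliver 0→1: 1={part,t=1,log=-}
step 5 deliver 1→0: 0={coor,t=1,log=z}
step 6 deliver 0→1: 1={part,t=1,log=z}
step 7 timeout(0): 0={coor,t=2,log=z}
step 8 deliver 0→1: 1={part,t=2,log=z}
step 9 deliver 1→0: —
step 10 timeout(0): 0={coor,t=3,log=z}
step 11 deliver 2→0: —
step 12 deliver 1→0: —
step 13 crash(1): 1={✗part,t=2,log=z}
step 14 deliver 0→2: 2={part,t=1,log=z}
step 15 recover(1): 1={part,t=2,log=z}
step 16 deliver 2→0: —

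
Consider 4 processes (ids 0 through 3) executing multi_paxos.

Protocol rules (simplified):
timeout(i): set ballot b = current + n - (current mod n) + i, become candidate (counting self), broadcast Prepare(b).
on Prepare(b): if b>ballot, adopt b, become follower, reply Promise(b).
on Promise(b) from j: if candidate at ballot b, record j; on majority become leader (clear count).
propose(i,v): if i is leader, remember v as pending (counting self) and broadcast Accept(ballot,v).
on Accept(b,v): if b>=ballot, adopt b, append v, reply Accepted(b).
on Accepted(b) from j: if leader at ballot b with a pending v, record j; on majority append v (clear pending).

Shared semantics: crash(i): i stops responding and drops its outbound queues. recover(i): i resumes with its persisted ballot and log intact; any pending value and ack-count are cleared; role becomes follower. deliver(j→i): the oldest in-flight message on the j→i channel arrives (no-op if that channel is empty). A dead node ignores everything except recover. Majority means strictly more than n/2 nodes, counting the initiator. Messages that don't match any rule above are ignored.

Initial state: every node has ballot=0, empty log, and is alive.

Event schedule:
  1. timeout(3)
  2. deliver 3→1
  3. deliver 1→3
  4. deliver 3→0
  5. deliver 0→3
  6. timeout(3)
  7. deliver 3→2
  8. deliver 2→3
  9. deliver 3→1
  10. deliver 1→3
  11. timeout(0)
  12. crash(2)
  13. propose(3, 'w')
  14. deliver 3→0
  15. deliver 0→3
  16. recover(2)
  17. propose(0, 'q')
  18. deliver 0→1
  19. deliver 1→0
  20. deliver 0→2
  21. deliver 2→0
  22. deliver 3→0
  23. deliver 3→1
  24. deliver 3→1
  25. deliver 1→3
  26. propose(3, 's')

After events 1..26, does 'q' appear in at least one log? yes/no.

e1 timeout(3): 3[cand,b=7,-]
e2 deliver 3→1: 1[foll,b=7,-]
e3 deliver 1→3: ·
e4 deliver 3→0: 0[foll,b=7,-]
e5 deliver 0→3: 3[lead,b=7,-]
e6 timeout(3): 3[cand,b=11,-]
e7 deliver 3→2: 2[foll,b=7,-]
e8 deliver 2→3: ·
e9 deliver 3→1: 1[foll,b=11,-]
e10 deliver 1→3: ·
e11 timeout(0): 0[cand,b=8,-]
e12 crash(2): 2[✗foll,b=7,-]
e13 propose(3,'w'): ·
e14 deliver 3→0: 0[foll,b=11,-]
e15 deliver 0→3: ·
e16 recover(2): 2[foll,b=7,-]
e17 propose(0,'q'): ·
e18 deliver 0→1: ·
e19 deliver 1→0: ·
e20 deliver 0→2: 2[foll,b=8,-]
e21 deliver 2→0: ·
e22 deliver 3→0: ·
e23 deliver 3→1: ·
e24 deliver 3→1: ·
e25 deliver 1→3: ·
e26 propose(3,'s'): ·

no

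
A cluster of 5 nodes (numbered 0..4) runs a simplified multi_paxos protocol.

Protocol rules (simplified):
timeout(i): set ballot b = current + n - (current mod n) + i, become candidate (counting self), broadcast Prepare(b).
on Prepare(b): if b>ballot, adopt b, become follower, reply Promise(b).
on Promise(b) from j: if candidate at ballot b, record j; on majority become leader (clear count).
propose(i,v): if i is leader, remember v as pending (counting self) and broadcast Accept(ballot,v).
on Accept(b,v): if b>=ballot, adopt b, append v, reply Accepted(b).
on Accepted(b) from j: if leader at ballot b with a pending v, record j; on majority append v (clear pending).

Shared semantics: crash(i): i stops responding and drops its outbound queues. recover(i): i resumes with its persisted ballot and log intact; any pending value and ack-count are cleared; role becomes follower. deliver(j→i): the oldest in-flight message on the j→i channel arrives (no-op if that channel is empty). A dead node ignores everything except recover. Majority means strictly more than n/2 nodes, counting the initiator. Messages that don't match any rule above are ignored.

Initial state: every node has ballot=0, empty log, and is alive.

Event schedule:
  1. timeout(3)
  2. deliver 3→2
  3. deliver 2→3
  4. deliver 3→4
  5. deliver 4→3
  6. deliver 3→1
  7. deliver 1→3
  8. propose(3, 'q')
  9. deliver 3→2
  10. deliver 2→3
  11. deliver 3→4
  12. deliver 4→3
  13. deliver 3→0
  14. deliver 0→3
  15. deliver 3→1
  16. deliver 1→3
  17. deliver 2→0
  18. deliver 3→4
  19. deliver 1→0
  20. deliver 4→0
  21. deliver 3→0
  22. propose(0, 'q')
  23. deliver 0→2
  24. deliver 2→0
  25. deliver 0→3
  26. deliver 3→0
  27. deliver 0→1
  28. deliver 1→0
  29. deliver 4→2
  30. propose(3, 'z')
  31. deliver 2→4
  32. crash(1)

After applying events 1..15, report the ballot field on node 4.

step 1 timeout(3): 3={cand,b=8,log=-}
step 2 deliver 3→2: 2={foll,b=8,log=-}
step 3 deliver 2→3: —
step 4 deliver 3→4: 4={foll,b=8,log=-}
step 5 deliver 4→3: 3={lead,b=8,log=-}
step 6 deliver 3→1: 1={foll,b=8,log=-}
step 7 deliver 1→3: —
step 8 propose(3,'q'): —
step 9 deliver 3→2: 2={foll,b=8,log=q}
step 10 deliver 2→3: —
step 11 deliver 3→4: 4={foll,b=8,log=q}
step 12 deliver 4→3: 3={lead,b=8,log=q}
step 13 deliver 3→0: 0={foll,b=8,log=-}
step 14 deliver 0→3: —
step 15 deliver 3→1: 1={foll,b=8,log=q}

8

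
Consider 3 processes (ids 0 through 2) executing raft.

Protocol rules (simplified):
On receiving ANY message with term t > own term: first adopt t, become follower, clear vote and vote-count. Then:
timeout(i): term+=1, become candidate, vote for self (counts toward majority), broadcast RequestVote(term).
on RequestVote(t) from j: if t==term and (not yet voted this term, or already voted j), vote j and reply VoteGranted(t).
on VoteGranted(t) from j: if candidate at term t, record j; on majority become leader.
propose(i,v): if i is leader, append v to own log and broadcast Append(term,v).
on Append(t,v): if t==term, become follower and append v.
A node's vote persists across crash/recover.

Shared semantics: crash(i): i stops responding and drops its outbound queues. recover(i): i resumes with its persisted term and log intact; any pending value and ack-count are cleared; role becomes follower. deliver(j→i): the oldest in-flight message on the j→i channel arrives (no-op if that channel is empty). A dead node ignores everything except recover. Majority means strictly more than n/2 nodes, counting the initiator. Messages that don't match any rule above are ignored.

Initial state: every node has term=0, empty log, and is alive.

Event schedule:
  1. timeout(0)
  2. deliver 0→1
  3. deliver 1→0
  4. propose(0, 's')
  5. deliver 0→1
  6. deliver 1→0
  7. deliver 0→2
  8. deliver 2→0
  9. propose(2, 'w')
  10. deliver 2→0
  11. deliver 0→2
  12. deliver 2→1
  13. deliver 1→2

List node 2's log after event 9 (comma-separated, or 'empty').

empty

after 1 — timeout(0): n0:cand/t1/[-]
after 2 — deliver 0→1: n1:foll/t1/[-]
after 3 — deliver 1→0: n0:lead/t1/[-]
after 4 — propose(0,'s'): n0:lead/t1/[s]
after 5 — deliver 0→1: n1:foll/t1/[s]
after 6 — deliver 1→0: ·
after 7 — deliver 0→2: n2:foll/t1/[-]
after 8 — deliver 2→0: ·
after 9 — propose(2,'w'): ·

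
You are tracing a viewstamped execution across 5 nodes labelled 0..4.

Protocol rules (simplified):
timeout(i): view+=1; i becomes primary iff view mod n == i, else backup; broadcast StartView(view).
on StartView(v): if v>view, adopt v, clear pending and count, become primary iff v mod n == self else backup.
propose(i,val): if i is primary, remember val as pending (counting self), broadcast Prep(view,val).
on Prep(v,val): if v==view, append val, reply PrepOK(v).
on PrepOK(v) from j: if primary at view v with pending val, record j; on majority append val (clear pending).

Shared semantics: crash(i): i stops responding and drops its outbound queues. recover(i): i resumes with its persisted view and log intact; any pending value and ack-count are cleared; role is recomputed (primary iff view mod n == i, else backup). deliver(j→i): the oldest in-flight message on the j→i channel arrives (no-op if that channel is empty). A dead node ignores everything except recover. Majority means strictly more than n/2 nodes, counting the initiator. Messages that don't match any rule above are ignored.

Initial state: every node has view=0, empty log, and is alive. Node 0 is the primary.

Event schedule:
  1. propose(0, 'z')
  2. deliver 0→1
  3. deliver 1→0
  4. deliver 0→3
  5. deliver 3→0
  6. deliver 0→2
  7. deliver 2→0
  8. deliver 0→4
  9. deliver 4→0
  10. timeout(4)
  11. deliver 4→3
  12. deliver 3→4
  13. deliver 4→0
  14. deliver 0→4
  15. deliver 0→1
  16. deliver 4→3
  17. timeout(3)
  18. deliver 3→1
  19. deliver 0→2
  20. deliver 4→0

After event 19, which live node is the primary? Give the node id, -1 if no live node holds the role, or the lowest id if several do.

1. propose(0,'z'):  nop
2. deliver 0→1:  <1:back v0 z>
3. deliver 1→0:  nop
4. deliver 0→3:  <3:back v0 z>
5. deliver 3→0:  <0:prim v0 z>
6. deliver 0→2:  <2:back v0 z>
7. deliver 2→0:  nop
8. deliver 0→4:  <4:back v0 z>
9. deliver 4→0:  nop
10. timeout(4):  <4:back v1 z>
11. deliver 4→3:  <3:back v1 z>
12. deliver 3→4:  nop
13. deliver 4→0:  <0:back v1 z>
14. deliver 0→4:  nop
15. deliver 0→1:  nop
16. deliver 4→3:  nop
17. timeout(3):  <3:back v2 z>
18. deliver 3→1:  <1:back v2 z>
19. deliver 0→2:  nop

-1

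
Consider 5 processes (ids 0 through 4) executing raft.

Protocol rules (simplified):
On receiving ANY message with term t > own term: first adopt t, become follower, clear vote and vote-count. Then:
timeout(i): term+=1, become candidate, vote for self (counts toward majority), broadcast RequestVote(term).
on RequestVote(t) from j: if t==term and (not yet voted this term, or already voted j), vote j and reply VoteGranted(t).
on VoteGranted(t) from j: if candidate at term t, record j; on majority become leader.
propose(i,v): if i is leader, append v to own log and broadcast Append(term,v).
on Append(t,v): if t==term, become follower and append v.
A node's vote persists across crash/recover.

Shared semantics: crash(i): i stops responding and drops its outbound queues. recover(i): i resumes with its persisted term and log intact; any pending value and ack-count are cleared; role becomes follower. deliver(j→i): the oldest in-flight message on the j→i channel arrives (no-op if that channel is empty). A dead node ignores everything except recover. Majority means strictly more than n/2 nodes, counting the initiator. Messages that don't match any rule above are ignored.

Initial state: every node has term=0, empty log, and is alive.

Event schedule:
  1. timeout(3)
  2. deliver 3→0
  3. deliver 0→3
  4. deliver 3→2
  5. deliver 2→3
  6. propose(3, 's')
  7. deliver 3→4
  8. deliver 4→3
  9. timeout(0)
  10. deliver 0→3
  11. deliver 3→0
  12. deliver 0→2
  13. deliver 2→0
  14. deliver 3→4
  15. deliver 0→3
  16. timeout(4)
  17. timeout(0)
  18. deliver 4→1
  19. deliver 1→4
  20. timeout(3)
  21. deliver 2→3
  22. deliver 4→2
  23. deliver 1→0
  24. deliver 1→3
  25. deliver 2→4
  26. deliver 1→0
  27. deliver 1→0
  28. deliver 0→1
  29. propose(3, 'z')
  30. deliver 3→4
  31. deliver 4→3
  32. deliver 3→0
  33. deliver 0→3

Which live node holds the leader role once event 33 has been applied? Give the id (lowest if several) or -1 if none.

[1] timeout(3) → N3(cand t1 [-])
[2] deliver 3→0 → N0(foll t1 [-])
[3] deliver 0→3 → ∅
[4] deliver 3→2 → N2(foll t1 [-])
[5] deliver 2→3 → N3(lead t1 [-])
[6] propose(3,'s') → N3(lead t1 [s])
[7] deliver 3→4 → N4(foll t1 [-])
[8] deliver 4→3 → ∅
[9] timeout(0) → N0(cand t2 [-])
[10] deliver 0→3 → N3(foll t2 [s])
[11] deliver 3→0 → ∅
[12] deliver 0→2 → N2(foll t2 [-])
[13] deliver 2→0 → ∅
[14] deliver 3→4 → N4(foll t1 [s])
[15] deliver 0→3 → ∅
[16] timeout(4) → N4(cand t2 [s])
[17] timeout(0) → N0(cand t3 [-])
[18] deliver 4→1 → N1(foll t2 [-])
[19] deliver 1→4 → ∅
[20] timeout(3) → N3(cand t3 [s])
[21] deliver 2→3 → ∅
[22] deliver 4→2 → ∅
[23] deliver 1→0 → ∅
[24] deliver 1→3 → ∅
[25] deliver 2→4 → ∅
[26] deliver 1→0 → ∅
[27] deliver 1→0 → ∅
[28] deliver 0→1 → ∅
[29] propose(3,'z') → ∅
[30] deliver 3→4 → N4(foll t3 [s])
[31] deliver 4→3 → ∅
[32] deliver 3→0 → ∅
[33] deliver 0→3 → ∅

-1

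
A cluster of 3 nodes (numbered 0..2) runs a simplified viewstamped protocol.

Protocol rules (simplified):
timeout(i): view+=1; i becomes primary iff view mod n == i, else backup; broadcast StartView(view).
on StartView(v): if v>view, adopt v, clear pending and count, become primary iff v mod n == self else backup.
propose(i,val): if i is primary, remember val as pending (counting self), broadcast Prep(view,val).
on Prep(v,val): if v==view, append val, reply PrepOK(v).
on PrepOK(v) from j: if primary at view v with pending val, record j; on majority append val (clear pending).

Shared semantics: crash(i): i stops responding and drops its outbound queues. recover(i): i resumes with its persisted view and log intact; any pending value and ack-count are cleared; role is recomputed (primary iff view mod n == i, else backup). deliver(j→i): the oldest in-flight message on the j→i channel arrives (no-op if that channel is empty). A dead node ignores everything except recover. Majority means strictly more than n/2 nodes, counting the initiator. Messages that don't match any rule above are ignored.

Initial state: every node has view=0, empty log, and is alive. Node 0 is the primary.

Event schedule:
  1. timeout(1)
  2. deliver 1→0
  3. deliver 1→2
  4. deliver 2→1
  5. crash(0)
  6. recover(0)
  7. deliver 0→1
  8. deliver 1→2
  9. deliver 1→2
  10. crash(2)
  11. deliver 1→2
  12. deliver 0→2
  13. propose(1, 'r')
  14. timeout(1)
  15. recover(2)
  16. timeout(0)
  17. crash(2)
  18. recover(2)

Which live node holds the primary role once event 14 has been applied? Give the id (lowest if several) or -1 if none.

-1

e1 timeout(1): 1[prim,v=1,-]
e2 deliver 1→0: 0[back,v=1,-]
e3 deliver 1→2: 2[back,v=1,-]
e4 deliver 2→1: ·
e5 crash(0): 0[✗back,v=1,-]
e6 recover(0): 0[back,v=1,-]
e7 deliver 0→1: ·
e8 deliver 1→2: ·
e9 deliver 1→2: ·
e10 crash(2): 2[✗back,v=1,-]
e11 deliver 1→2: ·
e12 deliver 0→2: ·
e13 propose(1,'r'): ·
e14 timeout(1): 1[back,v=2,-]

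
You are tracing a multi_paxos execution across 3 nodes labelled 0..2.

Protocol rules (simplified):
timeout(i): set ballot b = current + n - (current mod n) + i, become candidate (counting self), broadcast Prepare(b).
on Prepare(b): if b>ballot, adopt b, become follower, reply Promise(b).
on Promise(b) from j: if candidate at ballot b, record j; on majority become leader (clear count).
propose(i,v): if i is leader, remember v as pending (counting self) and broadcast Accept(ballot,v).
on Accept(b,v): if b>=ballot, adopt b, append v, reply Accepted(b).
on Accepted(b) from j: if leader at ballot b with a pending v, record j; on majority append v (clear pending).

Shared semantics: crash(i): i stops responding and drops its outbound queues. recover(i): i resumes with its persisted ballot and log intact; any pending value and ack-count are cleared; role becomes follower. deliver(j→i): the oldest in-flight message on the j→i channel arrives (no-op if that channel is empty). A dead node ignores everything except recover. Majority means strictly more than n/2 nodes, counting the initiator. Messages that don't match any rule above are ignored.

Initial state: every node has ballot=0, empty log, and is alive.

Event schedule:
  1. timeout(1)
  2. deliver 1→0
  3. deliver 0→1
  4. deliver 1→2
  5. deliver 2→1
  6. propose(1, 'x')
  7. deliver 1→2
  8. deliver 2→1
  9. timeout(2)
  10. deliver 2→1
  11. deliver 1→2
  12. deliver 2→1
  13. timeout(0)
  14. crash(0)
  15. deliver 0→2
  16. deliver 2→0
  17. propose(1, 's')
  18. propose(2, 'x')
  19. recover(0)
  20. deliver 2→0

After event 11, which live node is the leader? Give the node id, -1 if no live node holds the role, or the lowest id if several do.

2

[1] timeout(1) → N1(cand b4 [-])
[2] deliver 1→0 → N0(foll b4 [-])
[3] deliver 0→1 → N1(lead b4 [-])
[4] deliver 1→2 → N2(foll b4 [-])
[5] deliver 2→1 → ∅
[6] propose(1,'x') → ∅
[7] deliver 1→2 → N2(foll b4 [x])
[8] deliver 2→1 → N1(lead b4 [x])
[9] timeout(2) → N2(cand b8 [x])
[10] deliver 2→1 → N1(foll b8 [x])
[11] deliver 1→2 → N2(lead b8 [x])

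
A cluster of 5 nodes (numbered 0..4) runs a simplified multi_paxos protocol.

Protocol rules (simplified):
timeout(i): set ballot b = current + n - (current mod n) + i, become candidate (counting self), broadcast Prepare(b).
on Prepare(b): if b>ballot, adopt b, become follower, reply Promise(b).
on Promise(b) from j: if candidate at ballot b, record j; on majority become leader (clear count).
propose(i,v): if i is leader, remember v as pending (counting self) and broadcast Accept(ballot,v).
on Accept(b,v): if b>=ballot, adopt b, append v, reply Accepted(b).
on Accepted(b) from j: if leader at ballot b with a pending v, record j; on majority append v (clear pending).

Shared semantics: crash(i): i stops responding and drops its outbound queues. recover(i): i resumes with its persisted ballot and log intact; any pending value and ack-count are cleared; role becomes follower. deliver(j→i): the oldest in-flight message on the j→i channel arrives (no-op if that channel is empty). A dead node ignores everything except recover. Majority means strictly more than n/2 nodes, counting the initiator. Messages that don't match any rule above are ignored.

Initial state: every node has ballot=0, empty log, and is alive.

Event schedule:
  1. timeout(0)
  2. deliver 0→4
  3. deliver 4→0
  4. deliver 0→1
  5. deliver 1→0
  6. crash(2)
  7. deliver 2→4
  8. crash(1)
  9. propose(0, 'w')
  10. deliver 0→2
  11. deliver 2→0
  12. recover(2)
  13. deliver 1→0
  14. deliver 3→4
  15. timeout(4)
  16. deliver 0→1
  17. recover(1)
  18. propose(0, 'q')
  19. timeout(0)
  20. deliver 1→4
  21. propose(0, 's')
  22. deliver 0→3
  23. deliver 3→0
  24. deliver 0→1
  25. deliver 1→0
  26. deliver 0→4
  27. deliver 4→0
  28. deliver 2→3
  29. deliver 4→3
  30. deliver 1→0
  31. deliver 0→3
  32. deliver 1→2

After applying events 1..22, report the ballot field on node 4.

14

e1 timeout(0): 0[cand,b=5,-]
e2 deliver 0→4: 4[foll,b=5,-]
e3 deliver 4→0: ·
e4 deliver 0→1: 1[foll,b=5,-]
e5 deliver 1→0: 0[lead,b=5,-]
e6 crash(2): 2[✗foll,b=0,-]
e7 deliver 2→4: ·
e8 crash(1): 1[✗foll,b=5,-]
e9 propose(0,'w'): ·
e10 deliver 0→2: ·
e11 deliver 2→0: ·
e12 recover(2): 2[foll,b=0,-]
e13 deliver 1→0: ·
e14 deliver 3→4: ·
e15 timeout(4): 4[cand,b=14,-]
e16 deliver 0→1: ·
e17 recover(1): 1[foll,b=5,-]
e18 propose(0,'q'): ·
e19 timeout(0): 0[cand,b=10,-]
e20 deliver 1→4: ·
e21 propose(0,'s'): ·
e22 deliver 0→3: 3[foll,b=5,-]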